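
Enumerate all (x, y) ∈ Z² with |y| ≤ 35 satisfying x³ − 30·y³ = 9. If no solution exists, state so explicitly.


The equation is x³ - 30y³ = 9. For fixed y, x³ = 30·y³ + 9, so a solution requires the RHS to be a perfect cube.
Strategy: iterate y from -35 to 35, compute RHS = 30·y³ + 9, and check whether it is a (positive or negative) perfect cube.
Check small values of y:
  y = 0: RHS = 9 is not a perfect cube.
  y = 1: RHS = 39 is not a perfect cube.
  y = -1: RHS = -21 is not a perfect cube.
  y = 2: RHS = 249 is not a perfect cube.
  y = -2: RHS = -231 is not a perfect cube.
  y = 3: RHS = 819 is not a perfect cube.
  y = -3: RHS = -801 is not a perfect cube.
Continuing the search up to |y| = 35 finds no solutions either.
No (x, y) in the scanned range satisfies the equation.

No integer solutions with |y| ≤ 35.


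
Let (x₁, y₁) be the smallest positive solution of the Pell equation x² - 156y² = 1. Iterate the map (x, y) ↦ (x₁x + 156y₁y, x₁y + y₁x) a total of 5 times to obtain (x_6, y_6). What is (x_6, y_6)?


Step 1: Find the fundamental solution (x₁, y₁) of x² - 156y² = 1.
  Expand √156 as a continued fraction. a₀ = ⌊√156⌋ = 12; iterate m_{k+1} = d_k·a_k − m_k, d_{k+1} = (156 − m_{k+1}²)/d_k, a_{k+1} = ⌊(a₀ + m_{k+1})/d_{k+1}⌋ (starting m₀ = 0, d₀ = 1), with convergents p_k = a_k·p_{k-1} + p_{k-2}, q_k = a_k·q_{k-1} + q_{k-2} (p₋₁ = 1, q₋₁ = 0):
  k = 0: a₀ = 12; p₀/q₀ = 12/1; p₀² − 156·q₀² = 144 − 156 = -12.
  k = 1: m = 12, d = 12, a = ⌊(12 + 12)/12⌋ = 2; p/q = (2·12 + 1)/(2·1 + 0) = 25/2; p² − 156·q² = 625 − 624 = 1.
  The first convergent with p² − 156·q² = 1 gives the fundamental solution (x₁, y₁) = (25, 2).
Step 2: Apply the recurrence (x_{n+1}, y_{n+1}) = (x₁x_n + 156y₁y_n, x₁y_n + y₁x_n) repeatedly.
  From (x_1, y_1) = (25, 2): x_2 = 25·25 + 156·2·2 = 1249; y_2 = 25·2 + 2·25 = 100.
  From (x_2, y_2) = (1249, 100): x_3 = 25·1249 + 156·2·100 = 62425; y_3 = 25·100 + 2·1249 = 4998.
  From (x_3, y_3) = (62425, 4998): x_4 = 25·62425 + 156·2·4998 = 3120001; y_4 = 25·4998 + 2·62425 = 249800.
  From (x_4, y_4) = (3120001, 249800): x_5 = 25·3120001 + 156·2·249800 = 155937625; y_5 = 25·249800 + 2·3120001 = 12485002.
  From (x_5, y_5) = (155937625, 12485002): x_6 = 25·155937625 + 156·2·12485002 = 7793761249; y_6 = 25·12485002 + 2·155937625 = 624000300.
Step 3: Verify x_6² - 156·y_6² = 60742714406414040001 - 60742714406414040000 = 1 (should be 1). ✓

(x_1, y_1) = (25, 2); (x_6, y_6) = (7793761249, 624000300).


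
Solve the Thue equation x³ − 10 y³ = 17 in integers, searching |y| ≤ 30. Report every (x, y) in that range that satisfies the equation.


The equation is x³ - 10y³ = 17. For fixed y, x³ = 10·y³ + 17, so a solution requires the RHS to be a perfect cube.
Strategy: iterate y from -30 to 30, compute RHS = 10·y³ + 17, and check whether it is a (positive or negative) perfect cube.
Check small values of y:
  y = 0: RHS = 17 is not a perfect cube.
  y = 1: RHS = 27 = (3)³ ⇒ x = 3 works.
  y = -1: RHS = 7 is not a perfect cube.
  y = 2: RHS = 97 is not a perfect cube.
  y = -2: RHS = -63 is not a perfect cube.
  y = 3: RHS = 287 is not a perfect cube.
  y = -3: RHS = -253 is not a perfect cube.
Continuing the search up to |y| = 30 finds no further solutions beyond those listed.
Collected solutions: (3, 1).

Solutions (with |y| ≤ 30): (3, 1).


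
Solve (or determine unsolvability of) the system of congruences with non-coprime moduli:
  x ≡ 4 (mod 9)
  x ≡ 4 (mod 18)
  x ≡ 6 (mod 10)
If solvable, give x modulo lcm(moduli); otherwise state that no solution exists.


Moduli 9, 18, 10 are not pairwise coprime, so CRT works modulo lcm(m_i) when all pairwise compatibility conditions hold.
Pairwise compatibility: gcd(m_i, m_j) must divide a_i - a_j for every pair.
Merge one congruence at a time:
  Start: x ≡ 4 (mod 9).
  Combine with x ≡ 4 (mod 18): gcd(9, 18) = 9; 4 - 4 = 0, which IS divisible by 9, so compatible.
    Write x = 4 + 9·t and substitute into x ≡ 4 (mod 18): 9·t ≡ 4 − 4 = 0 (mod 18).
    Divide the congruence (and modulus) by g = 9: 1·t ≡ 0 (mod 2).
    So t ≡ 0 (mod 2).
    Then x = 4 + 9·0 = 4, valid modulo lcm(9, 18) = 18: x ≡ 4 (mod 18).
  Combine with x ≡ 6 (mod 10): gcd(18, 10) = 2; 6 - 4 = 2, which IS divisible by 2, so compatible.
    Write x = 4 + 18·t and substitute into x ≡ 6 (mod 10): 18·t ≡ 6 − 4 = 2 (mod 10).
    Divide the congruence (and modulus) by g = 2: 9·t ≡ 1 (mod 5).
    Reduce coefficients mod 5: 4·t ≡ 1 (mod 5).
    The inverse of 4 mod 5 is 4 (since 4·4 = 16 = 3·5 + 1), so t ≡ 4·1 = 4 ≡ 4 (mod 5).
    Then x = 4 + 18·4 = 76, valid modulo lcm(18, 10) = 90: x ≡ 76 (mod 90).
Verify: 76 mod 9 = 4, 76 mod 18 = 4, 76 mod 10 = 6.

x ≡ 76 (mod 90).


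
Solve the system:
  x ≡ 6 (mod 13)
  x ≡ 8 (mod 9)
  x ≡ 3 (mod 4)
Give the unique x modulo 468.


Moduli 13, 9, 4 are pairwise coprime; by CRT there is a unique solution modulo M = 13 · 9 · 4 = 468.
Solve pairwise, accumulating the modulus:
  Start with x ≡ 6 (mod 13).
  Combine with x ≡ 8 (mod 9): since gcd(13, 9) = 1, we get a unique residue mod 117.
    Write x = 6 + 13·t and substitute into x ≡ 8 (mod 9): 13·t ≡ 8 − 6 = 2 (mod 9).
    Reduce coefficients mod 9: 4·t ≡ 2 (mod 9).
    The inverse of 4 mod 9 is 7 (since 4·7 = 28 = 3·9 + 1), so t ≡ 7·2 = 14 ≡ 5 (mod 9).
    Then x = 6 + 13·5 = 71, valid modulo lcm(13, 9) = 117: x ≡ 71 (mod 117).
  Combine with x ≡ 3 (mod 4): since gcd(117, 4) = 1, we get a unique residue mod 468.
    Write x = 71 + 117·t and substitute into x ≡ 3 (mod 4): 117·t ≡ 3 − 71 = -68 (mod 4).
    Reduce coefficients mod 4: 1·t ≡ 0 (mod 4).
    So t ≡ 0 (mod 4).
    Then x = 71 + 117·0 = 71, valid modulo lcm(117, 4) = 468: x ≡ 71 (mod 468).
Verify: 71 mod 13 = 6 ✓, 71 mod 9 = 8 ✓, 71 mod 4 = 3 ✓.

x ≡ 71 (mod 468).


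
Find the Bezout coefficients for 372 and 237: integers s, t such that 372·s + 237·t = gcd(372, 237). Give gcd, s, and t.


Euclidean algorithm on (372, 237) — divide until remainder is 0:
  372 = 1 · 237 + 135
  237 = 1 · 135 + 102
  135 = 1 · 102 + 33
  102 = 3 · 33 + 3
  33 = 11 · 3 + 0
gcd(372, 237) = 3.
Track Bezout coefficients alongside the remainders: start with r₀ = 372 = a·1 + b·0 (s = 1, t = 0) and r₁ = 237 = a·0 + b·1 (s = 0, t = 1); each new remainder r_{k+1} = r_{k-1} − q_k·r_k inherits s_{k+1} = s_{k-1} − q_k·s_k, t_{k+1} = t_{k-1} − q_k·t_k, so r_k = a·s_k + b·t_k at every step:
  q = 1: r = 135, s = 1 − 1·0 = 1, t = 0 − 1·1 = -1  (check: 372·1 + 237·(-1) = 135)
  q = 1: r = 102, s = 0 − 1·1 = -1, t = 1 − 1·(-1) = 2  (check: 372·(-1) + 237·2 = 102)
  q = 1: r = 33, s = 1 − 1·(-1) = 2, t = -1 − 1·2 = -3  (check: 372·2 + 237·(-3) = 33)
  q = 3: r = 3, s = -1 − 3·2 = -7, t = 2 − 3·(-3) = 11  (check: 372·(-7) + 237·11 = 3)
The row with r = 3 (the gcd) gives the Bezout coefficients s = -7, t = 11.
Result: 372 · (-7) + 237 · (11) = 3.

gcd(372, 237) = 3; s = -7, t = 11 (check: 372·(-7) + 237·11 = 3).


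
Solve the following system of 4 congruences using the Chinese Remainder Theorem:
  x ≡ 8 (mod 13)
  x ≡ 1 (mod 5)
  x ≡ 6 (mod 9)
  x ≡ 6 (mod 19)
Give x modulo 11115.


Product of moduli M = 13 · 5 · 9 · 19 = 11115.
Merge one congruence at a time:
  Start: x ≡ 8 (mod 13).
  Combine with x ≡ 1 (mod 5); new modulus lcm = 65.
    Write x = 8 + 13·t and substitute into x ≡ 1 (mod 5): 13·t ≡ 1 − 8 = -7 (mod 5).
    Reduce coefficients mod 5: 3·t ≡ 3 (mod 5).
    The inverse of 3 mod 5 is 2 (since 3·2 = 6 = 1·5 + 1), so t ≡ 2·3 = 6 ≡ 1 (mod 5).
    Then x = 8 + 13·1 = 21, valid modulo lcm(13, 5) = 65: x ≡ 21 (mod 65).
  Combine with x ≡ 6 (mod 9); new modulus lcm = 585.
    Write x = 21 + 65·t and substitute into x ≡ 6 (mod 9): 65·t ≡ 6 − 21 = -15 (mod 9).
    Reduce coefficients mod 9: 2·t ≡ 3 (mod 9).
    The inverse of 2 mod 9 is 5 (since 2·5 = 10 = 1·9 + 1), so t ≡ 5·3 = 15 ≡ 6 (mod 9).
    Then x = 21 + 65·6 = 411, valid modulo lcm(65, 9) = 585: x ≡ 411 (mod 585).
  Combine with x ≡ 6 (mod 19); new modulus lcm = 11115.
    Write x = 411 + 585·t and substitute into x ≡ 6 (mod 19): 585·t ≡ 6 − 411 = -405 (mod 19).
    Reduce coefficients mod 19: 15·t ≡ 13 (mod 19).
    The inverse of 15 mod 19 is 14 (since 15·14 = 210 = 11·19 + 1), so t ≡ 14·13 = 182 ≡ 11 (mod 19).
    Then x = 411 + 585·11 = 6846, valid modulo lcm(585, 19) = 11115: x ≡ 6846 (mod 11115).
Verify against each original: 6846 mod 13 = 8, 6846 mod 5 = 1, 6846 mod 9 = 6, 6846 mod 19 = 6.

x ≡ 6846 (mod 11115).


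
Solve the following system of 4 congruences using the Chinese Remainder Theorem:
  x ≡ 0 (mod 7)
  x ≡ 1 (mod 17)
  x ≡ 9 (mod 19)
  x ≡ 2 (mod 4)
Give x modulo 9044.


Product of moduli M = 7 · 17 · 19 · 4 = 9044.
Merge one congruence at a time:
  Start: x ≡ 0 (mod 7).
  Combine with x ≡ 1 (mod 17); new modulus lcm = 119.
    Write x = 0 + 7·t and substitute into x ≡ 1 (mod 17): 7·t ≡ 1 − 0 = 1 (mod 17).
    The inverse of 7 mod 17 is 5 (since 7·5 = 35 = 2·17 + 1), so t ≡ 5·1 = 5 ≡ 5 (mod 17).
    Then x = 0 + 7·5 = 35, valid modulo lcm(7, 17) = 119: x ≡ 35 (mod 119).
  Combine with x ≡ 9 (mod 19); new modulus lcm = 2261.
    Write x = 35 + 119·t and substitute into x ≡ 9 (mod 19): 119·t ≡ 9 − 35 = -26 (mod 19).
    Reduce coefficients mod 19: 5·t ≡ 12 (mod 19).
    The inverse of 5 mod 19 is 4 (since 5·4 = 20 = 1·19 + 1), so t ≡ 4·12 = 48 ≡ 10 (mod 19).
    Then x = 35 + 119·10 = 1225, valid modulo lcm(119, 19) = 2261: x ≡ 1225 (mod 2261).
  Combine with x ≡ 2 (mod 4); new modulus lcm = 9044.
    Write x = 1225 + 2261·t and substitute into x ≡ 2 (mod 4): 2261·t ≡ 2 − 1225 = -1223 (mod 4).
    Reduce coefficients mod 4: 1·t ≡ 1 (mod 4).
    So t ≡ 1 (mod 4).
    Then x = 1225 + 2261·1 = 3486, valid modulo lcm(2261, 4) = 9044: x ≡ 3486 (mod 9044).
Verify against each original: 3486 mod 7 = 0, 3486 mod 17 = 1, 3486 mod 19 = 9, 3486 mod 4 = 2.

x ≡ 3486 (mod 9044).


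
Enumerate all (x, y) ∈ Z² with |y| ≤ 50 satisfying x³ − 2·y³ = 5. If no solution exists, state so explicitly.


The equation is x³ - 2y³ = 5. For fixed y, x³ = 2·y³ + 5, so a solution requires the RHS to be a perfect cube.
Strategy: iterate y from -50 to 50, compute RHS = 2·y³ + 5, and check whether it is a (positive or negative) perfect cube.
Check small values of y:
  y = 0: RHS = 5 is not a perfect cube.
  y = 1: RHS = 7 is not a perfect cube.
  y = -1: RHS = 3 is not a perfect cube.
  y = 2: RHS = 21 is not a perfect cube.
  y = -2: RHS = -11 is not a perfect cube.
  y = 3: RHS = 59 is not a perfect cube.
  y = -3: RHS = -49 is not a perfect cube.
Continuing the search up to |y| = 50 finds no solutions either.
No (x, y) in the scanned range satisfies the equation.

No integer solutions with |y| ≤ 50.


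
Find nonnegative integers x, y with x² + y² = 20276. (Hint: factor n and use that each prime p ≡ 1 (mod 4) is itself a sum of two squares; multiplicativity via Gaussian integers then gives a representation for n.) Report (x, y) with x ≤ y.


Step 1: Factor n = 20276 = 2^2 · 37 · 137.
Step 2: Check the mod-4 condition on each prime factor: 2 = 2 (special); 37 ≡ 1 (mod 4), exponent 1; 137 ≡ 1 (mod 4), exponent 1.
All primes ≡ 3 (mod 4) appear to even exponent (or don't appear), so by the two-squares theorem n IS expressible as a sum of two squares.
Step 3: Build a representation. Group n = k² · m with k = 2 and m = 37 · 137 = 5069 (a product of primes ≡ 1 (mod 4)); a representation of m scales to one of n via (k·x)² + (k·y)² = k²(x² + y²). Each prime p ≡ 1 (mod 4) is itself a sum of two squares; find a² by testing p − a² for a perfect square:
  37: 37 − 1² = 36 = 6² ⇒ 37 = 1² + 6².
  137: 137 − 1² = 136, 137 − 2² = 133, 137 − 3² = 128, 137 − 4² = 121 = 11² ⇒ 137 = 4² + 11².
  Combine using the Brahmagupta–Fibonacci identity (a² + b²)(c² + d²) = (ac − bd)² + (ad + bc)² = (ac + bd)² + (ad − bc)²:
  37 · 137 = 5069: from (1² + 6²)(4² + 11²), take (1·4 − 6·11, 1·11 + 6·4) = (4 − 66, 11 + 24) = (-62, 35); dropping signs (only squares matter) gives (62, 35); check 62² + 35² = 3844 + 1225 = 5069 ✓.
  Scale by k = 2: (2·62, 2·35) = (124, 70).
Step 4: Order so x ≤ y and verify: 70² + 124² = 4900 + 15376 = 20276 = n. ✓

n = 20276 = 70² + 124² (one valid representation with x ≤ y).


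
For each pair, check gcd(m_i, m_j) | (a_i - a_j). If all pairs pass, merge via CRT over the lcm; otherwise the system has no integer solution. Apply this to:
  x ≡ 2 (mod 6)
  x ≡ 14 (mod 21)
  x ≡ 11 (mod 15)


Moduli 6, 21, 15 are not pairwise coprime, so CRT works modulo lcm(m_i) when all pairwise compatibility conditions hold.
Pairwise compatibility: gcd(m_i, m_j) must divide a_i - a_j for every pair.
Merge one congruence at a time:
  Start: x ≡ 2 (mod 6).
  Combine with x ≡ 14 (mod 21): gcd(6, 21) = 3; 14 - 2 = 12, which IS divisible by 3, so compatible.
    Write x = 2 + 6·t and substitute into x ≡ 14 (mod 21): 6·t ≡ 14 − 2 = 12 (mod 21).
    Divide the congruence (and modulus) by g = 3: 2·t ≡ 4 (mod 7).
    The inverse of 2 mod 7 is 4 (since 2·4 = 8 = 1·7 + 1), so t ≡ 4·4 = 16 ≡ 2 (mod 7).
    Then x = 2 + 6·2 = 14, valid modulo lcm(6, 21) = 42: x ≡ 14 (mod 42).
  Combine with x ≡ 11 (mod 15): gcd(42, 15) = 3; 11 - 14 = -3, which IS divisible by 3, so compatible.
    Write x = 14 + 42·t and substitute into x ≡ 11 (mod 15): 42·t ≡ 11 − 14 = -3 (mod 15).
    Divide the congruence (and modulus) by g = 3: 14·t ≡ -1 (mod 5).
    Reduce coefficients mod 5: 4·t ≡ 4 (mod 5).
    The inverse of 4 mod 5 is 4 (since 4·4 = 16 = 3·5 + 1), so t ≡ 4·4 = 16 ≡ 1 (mod 5).
    Then x = 14 + 42·1 = 56, valid modulo lcm(42, 15) = 210: x ≡ 56 (mod 210).
Verify: 56 mod 6 = 2, 56 mod 21 = 14, 56 mod 15 = 11.

x ≡ 56 (mod 210).


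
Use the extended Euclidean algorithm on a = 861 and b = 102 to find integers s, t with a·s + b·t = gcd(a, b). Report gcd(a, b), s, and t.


Euclidean algorithm on (861, 102) — divide until remainder is 0:
  861 = 8 · 102 + 45
  102 = 2 · 45 + 12
  45 = 3 · 12 + 9
  12 = 1 · 9 + 3
  9 = 3 · 3 + 0
gcd(861, 102) = 3.
Track Bezout coefficients alongside the remainders: start with r₀ = 861 = a·1 + b·0 (s = 1, t = 0) and r₁ = 102 = a·0 + b·1 (s = 0, t = 1); each new remainder r_{k+1} = r_{k-1} − q_k·r_k inherits s_{k+1} = s_{k-1} − q_k·s_k, t_{k+1} = t_{k-1} − q_k·t_k, so r_k = a·s_k + b·t_k at every step:
  q = 8: r = 45, s = 1 − 8·0 = 1, t = 0 − 8·1 = -8  (check: 861·1 + 102·(-8) = 45)
  q = 2: r = 12, s = 0 − 2·1 = -2, t = 1 − 2·(-8) = 17  (check: 861·(-2) + 102·17 = 12)
  q = 3: r = 9, s = 1 − 3·(-2) = 7, t = -8 − 3·17 = -59  (check: 861·7 + 102·(-59) = 9)
  q = 1: r = 3, s = -2 − 1·7 = -9, t = 17 − 1·(-59) = 76  (check: 861·(-9) + 102·76 = 3)
The row with r = 3 (the gcd) gives the Bezout coefficients s = -9, t = 76.
Result: 861 · (-9) + 102 · (76) = 3.

gcd(861, 102) = 3; s = -9, t = 76 (check: 861·(-9) + 102·76 = 3).


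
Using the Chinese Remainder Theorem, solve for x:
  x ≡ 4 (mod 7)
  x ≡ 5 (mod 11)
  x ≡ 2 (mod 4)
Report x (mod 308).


Moduli 7, 11, 4 are pairwise coprime; by CRT there is a unique solution modulo M = 7 · 11 · 4 = 308.
Solve pairwise, accumulating the modulus:
  Start with x ≡ 4 (mod 7).
  Combine with x ≡ 5 (mod 11): since gcd(7, 11) = 1, we get a unique residue mod 77.
    Write x = 4 + 7·t and substitute into x ≡ 5 (mod 11): 7·t ≡ 5 − 4 = 1 (mod 11).
    The inverse of 7 mod 11 is 8 (since 7·8 = 56 = 5·11 + 1), so t ≡ 8·1 = 8 ≡ 8 (mod 11).
    Then x = 4 + 7·8 = 60, valid modulo lcm(7, 11) = 77: x ≡ 60 (mod 77).
  Combine with x ≡ 2 (mod 4): since gcd(77, 4) = 1, we get a unique residue mod 308.
    Write x = 60 + 77·t and substitute into x ≡ 2 (mod 4): 77·t ≡ 2 − 60 = -58 (mod 4).
    Reduce coefficients mod 4: 1·t ≡ 2 (mod 4).
    So t ≡ 2 (mod 4).
    Then x = 60 + 77·2 = 214, valid modulo lcm(77, 4) = 308: x ≡ 214 (mod 308).
Verify: 214 mod 7 = 4 ✓, 214 mod 11 = 5 ✓, 214 mod 4 = 2 ✓.

x ≡ 214 (mod 308).


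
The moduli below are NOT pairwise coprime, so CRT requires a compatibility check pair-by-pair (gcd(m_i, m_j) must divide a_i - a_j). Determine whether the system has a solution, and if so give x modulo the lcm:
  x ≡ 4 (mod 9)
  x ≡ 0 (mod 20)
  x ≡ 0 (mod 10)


Moduli 9, 20, 10 are not pairwise coprime, so CRT works modulo lcm(m_i) when all pairwise compatibility conditions hold.
Pairwise compatibility: gcd(m_i, m_j) must divide a_i - a_j for every pair.
Merge one congruence at a time:
  Start: x ≡ 4 (mod 9).
  Combine with x ≡ 0 (mod 20): gcd(9, 20) = 1; 0 - 4 = -4, which IS divisible by 1, so compatible.
    Write x = 4 + 9·t and substitute into x ≡ 0 (mod 20): 9·t ≡ 0 − 4 = -4 (mod 20).
    Reduce coefficients mod 20: 9·t ≡ 16 (mod 20).
    The inverse of 9 mod 20 is 9 (since 9·9 = 81 = 4·20 + 1), so t ≡ 9·16 = 144 ≡ 4 (mod 20).
    Then x = 4 + 9·4 = 40, valid modulo lcm(9, 20) = 180: x ≡ 40 (mod 180).
  Combine with x ≡ 0 (mod 10): gcd(180, 10) = 10; 0 - 40 = -40, which IS divisible by 10, so compatible.
    Write x = 40 + 180·t and substitute into x ≡ 0 (mod 10): 180·t ≡ 0 − 40 = -40 (mod 10).
    Divide the congruence (and modulus) by g = 10: 18·t ≡ -4 (mod 1).
    Modulo 1 every t works; take t = 0.
    Then x = 40 + 180·0 = 40, valid modulo lcm(180, 10) = 180: x ≡ 40 (mod 180).
Verify: 40 mod 9 = 4, 40 mod 20 = 0, 40 mod 10 = 0.

x ≡ 40 (mod 180).


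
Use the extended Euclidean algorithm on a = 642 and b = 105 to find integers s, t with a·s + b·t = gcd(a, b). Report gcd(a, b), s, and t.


Euclidean algorithm on (642, 105) — divide until remainder is 0:
  642 = 6 · 105 + 12
  105 = 8 · 12 + 9
  12 = 1 · 9 + 3
  9 = 3 · 3 + 0
gcd(642, 105) = 3.
Track Bezout coefficients alongside the remainders: start with r₀ = 642 = a·1 + b·0 (s = 1, t = 0) and r₁ = 105 = a·0 + b·1 (s = 0, t = 1); each new remainder r_{k+1} = r_{k-1} − q_k·r_k inherits s_{k+1} = s_{k-1} − q_k·s_k, t_{k+1} = t_{k-1} − q_k·t_k, so r_k = a·s_k + b·t_k at every step:
  q = 6: r = 12, s = 1 − 6·0 = 1, t = 0 − 6·1 = -6  (check: 642·1 + 105·(-6) = 12)
  q = 8: r = 9, s = 0 − 8·1 = -8, t = 1 − 8·(-6) = 49  (check: 642·(-8) + 105·49 = 9)
  q = 1: r = 3, s = 1 − 1·(-8) = 9, t = -6 − 1·49 = -55  (check: 642·9 + 105·(-55) = 3)
The row with r = 3 (the gcd) gives the Bezout coefficients s = 9, t = -55.
Result: 642 · (9) + 105 · (-55) = 3.

gcd(642, 105) = 3; s = 9, t = -55 (check: 642·9 + 105·(-55) = 3).


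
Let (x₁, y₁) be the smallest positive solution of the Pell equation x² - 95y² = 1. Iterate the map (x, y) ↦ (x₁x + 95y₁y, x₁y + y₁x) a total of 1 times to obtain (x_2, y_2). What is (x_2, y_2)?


Step 1: Find the fundamental solution (x₁, y₁) of x² - 95y² = 1.
  Expand √95 as a continued fraction. a₀ = ⌊√95⌋ = 9; iterate m_{k+1} = d_k·a_k − m_k, d_{k+1} = (95 − m_{k+1}²)/d_k, a_{k+1} = ⌊(a₀ + m_{k+1})/d_{k+1}⌋ (starting m₀ = 0, d₀ = 1), with convergents p_k = a_k·p_{k-1} + p_{k-2}, q_k = a_k·q_{k-1} + q_{k-2} (p₋₁ = 1, q₋₁ = 0):
  k = 0: a₀ = 9; p₀/q₀ = 9/1; p₀² − 95·q₀² = 81 − 95 = -14.
  k = 1: m = 9, d = 14, a = ⌊(9 + 9)/14⌋ = 1; p/q = (1·9 + 1)/(1·1 + 0) = 10/1; p² − 95·q² = 100 − 95 = 5.
  k = 2: m = 5, d = 5, a = ⌊(9 + 5)/5⌋ = 2; p/q = (2·10 + 9)/(2·1 + 1) = 29/3; p² − 95·q² = 841 − 855 = -14.
  k = 3: m = 5, d = 14, a = ⌊(9 + 5)/14⌋ = 1; p/q = (1·29 + 10)/(1·3 + 1) = 39/4; p² − 95·q² = 1521 − 1520 = 1.
  The first convergent with p² − 95·q² = 1 gives the fundamental solution (x₁, y₁) = (39, 4).
Step 2: Apply the recurrence (x_{n+1}, y_{n+1}) = (x₁x_n + 95y₁y_n, x₁y_n + y₁x_n) repeatedly.
  From (x_1, y_1) = (39, 4): x_2 = 39·39 + 95·4·4 = 3041; y_2 = 39·4 + 4·39 = 312.
Step 3: Verify x_2² - 95·y_2² = 9247681 - 9247680 = 1 (should be 1). ✓

(x_1, y_1) = (39, 4); (x_2, y_2) = (3041, 312).


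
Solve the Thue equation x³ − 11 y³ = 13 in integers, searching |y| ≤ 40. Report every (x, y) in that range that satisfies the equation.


The equation is x³ - 11y³ = 13. For fixed y, x³ = 11·y³ + 13, so a solution requires the RHS to be a perfect cube.
Strategy: iterate y from -40 to 40, compute RHS = 11·y³ + 13, and check whether it is a (positive or negative) perfect cube.
Check small values of y:
  y = 0: RHS = 13 is not a perfect cube.
  y = 1: RHS = 24 is not a perfect cube.
  y = -1: RHS = 2 is not a perfect cube.
  y = 2: RHS = 101 is not a perfect cube.
  y = -2: RHS = -75 is not a perfect cube.
  y = 3: RHS = 310 is not a perfect cube.
  y = -3: RHS = -284 is not a perfect cube.
Continuing the search up to |y| = 40 finds no solutions either.
No (x, y) in the scanned range satisfies the equation.

No integer solutions with |y| ≤ 40.


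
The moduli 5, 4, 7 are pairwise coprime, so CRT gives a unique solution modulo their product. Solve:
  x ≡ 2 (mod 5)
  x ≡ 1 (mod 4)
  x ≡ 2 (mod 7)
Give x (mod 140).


Moduli 5, 4, 7 are pairwise coprime; by CRT there is a unique solution modulo M = 5 · 4 · 7 = 140.
Solve pairwise, accumulating the modulus:
  Start with x ≡ 2 (mod 5).
  Combine with x ≡ 1 (mod 4): since gcd(5, 4) = 1, we get a unique residue mod 20.
    Write x = 2 + 5·t and substitute into x ≡ 1 (mod 4): 5·t ≡ 1 − 2 = -1 (mod 4).
    Reduce coefficients mod 4: 1·t ≡ 3 (mod 4).
    So t ≡ 3 (mod 4).
    Then x = 2 + 5·3 = 17, valid modulo lcm(5, 4) = 20: x ≡ 17 (mod 20).
  Combine with x ≡ 2 (mod 7): since gcd(20, 7) = 1, we get a unique residue mod 140.
    Write x = 17 + 20·t and substitute into x ≡ 2 (mod 7): 20·t ≡ 2 − 17 = -15 (mod 7).
    Reduce coefficients mod 7: 6·t ≡ 6 (mod 7).
    The inverse of 6 mod 7 is 6 (since 6·6 = 36 = 5·7 + 1), so t ≡ 6·6 = 36 ≡ 1 (mod 7).
    Then x = 17 + 20·1 = 37, valid modulo lcm(20, 7) = 140: x ≡ 37 (mod 140).
Verify: 37 mod 5 = 2 ✓, 37 mod 4 = 1 ✓, 37 mod 7 = 2 ✓.

x ≡ 37 (mod 140).


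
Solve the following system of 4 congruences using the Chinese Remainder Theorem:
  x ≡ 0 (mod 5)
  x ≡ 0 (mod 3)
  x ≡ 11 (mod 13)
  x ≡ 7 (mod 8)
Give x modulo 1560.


Product of moduli M = 5 · 3 · 13 · 8 = 1560.
Merge one congruence at a time:
  Start: x ≡ 0 (mod 5).
  Combine with x ≡ 0 (mod 3); new modulus lcm = 15.
    Write x = 0 + 5·t and substitute into x ≡ 0 (mod 3): 5·t ≡ 0 − 0 = 0 (mod 3).
    Reduce coefficients mod 3: 2·t ≡ 0 (mod 3).
    The inverse of 2 mod 3 is 2 (since 2·2 = 4 = 1·3 + 1), so t ≡ 2·0 = 0 ≡ 0 (mod 3).
    Then x = 0 + 5·0 = 0, valid modulo lcm(5, 3) = 15: x ≡ 0 (mod 15).
  Combine with x ≡ 11 (mod 13); new modulus lcm = 195.
    Write x = 0 + 15·t and substitute into x ≡ 11 (mod 13): 15·t ≡ 11 − 0 = 11 (mod 13).
    Reduce coefficients mod 13: 2·t ≡ 11 (mod 13).
    The inverse of 2 mod 13 is 7 (since 2·7 = 14 = 1·13 + 1), so t ≡ 7·11 = 77 ≡ 12 (mod 13).
    Then x = 0 + 15·12 = 180, valid modulo lcm(15, 13) = 195: x ≡ 180 (mod 195).
  Combine with x ≡ 7 (mod 8); new modulus lcm = 1560.
    Write x = 180 + 195·t and substitute into x ≡ 7 (mod 8): 195·t ≡ 7 − 180 = -173 (mod 8).
    Reduce coefficients mod 8: 3·t ≡ 3 (mod 8).
    The inverse of 3 mod 8 is 3 (since 3·3 = 9 = 1·8 + 1), so t ≡ 3·3 = 9 ≡ 1 (mod 8).
    Then x = 180 + 195·1 = 375, valid modulo lcm(195, 8) = 1560: x ≡ 375 (mod 1560).
Verify against each original: 375 mod 5 = 0, 375 mod 3 = 0, 375 mod 13 = 11, 375 mod 8 = 7.

x ≡ 375 (mod 1560).


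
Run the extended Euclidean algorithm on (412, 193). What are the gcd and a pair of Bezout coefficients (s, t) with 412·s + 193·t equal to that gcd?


Euclidean algorithm on (412, 193) — divide until remainder is 0:
  412 = 2 · 193 + 26
  193 = 7 · 26 + 11
  26 = 2 · 11 + 4
  11 = 2 · 4 + 3
  4 = 1 · 3 + 1
  3 = 3 · 1 + 0
gcd(412, 193) = 1.
Track Bezout coefficients alongside the remainders: start with r₀ = 412 = a·1 + b·0 (s = 1, t = 0) and r₁ = 193 = a·0 + b·1 (s = 0, t = 1); each new remainder r_{k+1} = r_{k-1} − q_k·r_k inherits s_{k+1} = s_{k-1} − q_k·s_k, t_{k+1} = t_{k-1} − q_k·t_k, so r_k = a·s_k + b·t_k at every step:
  q = 2: r = 26, s = 1 − 2·0 = 1, t = 0 − 2·1 = -2  (check: 412·1 + 193·(-2) = 26)
  q = 7: r = 11, s = 0 − 7·1 = -7, t = 1 − 7·(-2) = 15  (check: 412·(-7) + 193·15 = 11)
  q = 2: r = 4, s = 1 − 2·(-7) = 15, t = -2 − 2·15 = -32  (check: 412·15 + 193·(-32) = 4)
  q = 2: r = 3, s = -7 − 2·15 = -37, t = 15 − 2·(-32) = 79  (check: 412·(-37) + 193·79 = 3)
  q = 1: r = 1, s = 15 − 1·(-37) = 52, t = -32 − 1·79 = -111  (check: 412·52 + 193·(-111) = 1)
The row with r = 1 (the gcd) gives the Bezout coefficients s = 52, t = -111.
Result: 412 · (52) + 193 · (-111) = 1.

gcd(412, 193) = 1; s = 52, t = -111 (check: 412·52 + 193·(-111) = 1).


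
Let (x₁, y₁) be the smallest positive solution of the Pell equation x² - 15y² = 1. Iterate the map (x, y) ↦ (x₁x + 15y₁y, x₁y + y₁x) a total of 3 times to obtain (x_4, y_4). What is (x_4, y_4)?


Step 1: Find the fundamental solution (x₁, y₁) of x² - 15y² = 1.
  Expand √15 as a continued fraction. a₀ = ⌊√15⌋ = 3; iterate m_{k+1} = d_k·a_k − m_k, d_{k+1} = (15 − m_{k+1}²)/d_k, a_{k+1} = ⌊(a₀ + m_{k+1})/d_{k+1}⌋ (starting m₀ = 0, d₀ = 1), with convergents p_k = a_k·p_{k-1} + p_{k-2}, q_k = a_k·q_{k-1} + q_{k-2} (p₋₁ = 1, q₋₁ = 0):
  k = 0: a₀ = 3; p₀/q₀ = 3/1; p₀² − 15·q₀² = 9 − 15 = -6.
  k = 1: m = 3, d = 6, a = ⌊(3 + 3)/6⌋ = 1; p/q = (1·3 + 1)/(1·1 + 0) = 4/1; p² − 15·q² = 16 − 15 = 1.
  The first convergent with p² − 15·q² = 1 gives the fundamental solution (x₁, y₁) = (4, 1).
Step 2: Apply the recurrence (x_{n+1}, y_{n+1}) = (x₁x_n + 15y₁y_n, x₁y_n + y₁x_n) repeatedly.
  From (x_1, y_1) = (4, 1): x_2 = 4·4 + 15·1·1 = 31; y_2 = 4·1 + 1·4 = 8.
  From (x_2, y_2) = (31, 8): x_3 = 4·31 + 15·1·8 = 244; y_3 = 4·8 + 1·31 = 63.
  From (x_3, y_3) = (244, 63): x_4 = 4·244 + 15·1·63 = 1921; y_4 = 4·63 + 1·244 = 496.
Step 3: Verify x_4² - 15·y_4² = 3690241 - 3690240 = 1 (should be 1). ✓

(x_1, y_1) = (4, 1); (x_4, y_4) = (1921, 496).


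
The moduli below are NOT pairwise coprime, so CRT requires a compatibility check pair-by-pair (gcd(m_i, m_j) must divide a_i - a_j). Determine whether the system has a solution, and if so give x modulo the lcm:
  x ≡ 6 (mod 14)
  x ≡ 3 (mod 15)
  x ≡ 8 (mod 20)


Moduli 14, 15, 20 are not pairwise coprime, so CRT works modulo lcm(m_i) when all pairwise compatibility conditions hold.
Pairwise compatibility: gcd(m_i, m_j) must divide a_i - a_j for every pair.
Merge one congruence at a time:
  Start: x ≡ 6 (mod 14).
  Combine with x ≡ 3 (mod 15): gcd(14, 15) = 1; 3 - 6 = -3, which IS divisible by 1, so compatible.
    Write x = 6 + 14·t and substitute into x ≡ 3 (mod 15): 14·t ≡ 3 − 6 = -3 (mod 15).
    Reduce coefficients mod 15: 14·t ≡ 12 (mod 15).
    The inverse of 14 mod 15 is 14 (since 14·14 = 196 = 13·15 + 1), so t ≡ 14·12 = 168 ≡ 3 (mod 15).
    Then x = 6 + 14·3 = 48, valid modulo lcm(14, 15) = 210: x ≡ 48 (mod 210).
  Combine with x ≡ 8 (mod 20): gcd(210, 20) = 10; 8 - 48 = -40, which IS divisible by 10, so compatible.
    Write x = 48 + 210·t and substitute into x ≡ 8 (mod 20): 210·t ≡ 8 − 48 = -40 (mod 20).
    Divide the congruence (and modulus) by g = 10: 21·t ≡ -4 (mod 2).
    Reduce coefficients mod 2: 1·t ≡ 0 (mod 2).
    So t ≡ 0 (mod 2).
    Then x = 48 + 210·0 = 48, valid modulo lcm(210, 20) = 420: x ≡ 48 (mod 420).
Verify: 48 mod 14 = 6, 48 mod 15 = 3, 48 mod 20 = 8.

x ≡ 48 (mod 420).


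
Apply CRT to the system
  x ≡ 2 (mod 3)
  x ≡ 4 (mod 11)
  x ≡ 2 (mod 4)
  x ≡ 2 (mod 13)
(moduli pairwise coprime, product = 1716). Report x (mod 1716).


Product of moduli M = 3 · 11 · 4 · 13 = 1716.
Merge one congruence at a time:
  Start: x ≡ 2 (mod 3).
  Combine with x ≡ 4 (mod 11); new modulus lcm = 33.
    Write x = 2 + 3·t and substitute into x ≡ 4 (mod 11): 3·t ≡ 4 − 2 = 2 (mod 11).
    The inverse of 3 mod 11 is 4 (since 3·4 = 12 = 1·11 + 1), so t ≡ 4·2 = 8 ≡ 8 (mod 11).
    Then x = 2 + 3·8 = 26, valid modulo lcm(3, 11) = 33: x ≡ 26 (mod 33).
  Combine with x ≡ 2 (mod 4); new modulus lcm = 132.
    Write x = 26 + 33·t and substitute into x ≡ 2 (mod 4): 33·t ≡ 2 − 26 = -24 (mod 4).
    Reduce coefficients mod 4: 1·t ≡ 0 (mod 4).
    So t ≡ 0 (mod 4).
    Then x = 26 + 33·0 = 26, valid modulo lcm(33, 4) = 132: x ≡ 26 (mod 132).
  Combine with x ≡ 2 (mod 13); new modulus lcm = 1716.
    Write x = 26 + 132·t and substitute into x ≡ 2 (mod 13): 132·t ≡ 2 − 26 = -24 (mod 13).
    Reduce coefficients mod 13: 2·t ≡ 2 (mod 13).
    The inverse of 2 mod 13 is 7 (since 2·7 = 14 = 1·13 + 1), so t ≡ 7·2 = 14 ≡ 1 (mod 13).
    Then x = 26 + 132·1 = 158, valid modulo lcm(132, 13) = 1716: x ≡ 158 (mod 1716).
Verify against each original: 158 mod 3 = 2, 158 mod 11 = 4, 158 mod 4 = 2, 158 mod 13 = 2.

x ≡ 158 (mod 1716).


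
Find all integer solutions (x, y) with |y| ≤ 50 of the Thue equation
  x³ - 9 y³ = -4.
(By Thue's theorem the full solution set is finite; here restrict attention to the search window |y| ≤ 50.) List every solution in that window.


The equation is x³ - 9y³ = -4. For fixed y, x³ = 9·y³ − 4, so a solution requires the RHS to be a perfect cube.
Strategy: iterate y from -50 to 50, compute RHS = 9·y³ − 4, and check whether it is a (positive or negative) perfect cube.
Check small values of y:
  y = 0: RHS = -4 is not a perfect cube.
  y = 1: RHS = 5 is not a perfect cube.
  y = -1: RHS = -13 is not a perfect cube.
  y = 2: RHS = 68 is not a perfect cube.
  y = -2: RHS = -76 is not a perfect cube.
  y = 3: RHS = 239 is not a perfect cube.
  y = -3: RHS = -247 is not a perfect cube.
Continuing the search up to |y| = 50 finds no solutions either.
No (x, y) in the scanned range satisfies the equation.

No integer solutions with |y| ≤ 50.


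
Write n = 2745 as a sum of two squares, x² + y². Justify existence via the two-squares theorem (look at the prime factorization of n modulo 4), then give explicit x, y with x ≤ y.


Step 1: Factor n = 2745 = 3^2 · 5 · 61.
Step 2: Check the mod-4 condition on each prime factor: 3 ≡ 3 (mod 4), exponent 2 (must be even); 5 ≡ 1 (mod 4), exponent 1; 61 ≡ 1 (mod 4), exponent 1.
All primes ≡ 3 (mod 4) appear to even exponent (or don't appear), so by the two-squares theorem n IS expressible as a sum of two squares.
Step 3: Build a representation. Group n = k² · m with k = 3 and m = 5 · 61 = 305 (a product of primes ≡ 1 (mod 4)); a representation of m scales to one of n via (k·x)² + (k·y)² = k²(x² + y²). Each prime p ≡ 1 (mod 4) is itself a sum of two squares; find a² by testing p − a² for a perfect square:
  5: 5 − 1² = 4 = 2² ⇒ 5 = 1² + 2².
  61: 61 − 1² = 60, 61 − 2² = 57, 61 − 3² = 52, 61 − 4² = 45, 61 − 5² = 36 = 6² ⇒ 61 = 5² + 6².
  Combine using the Brahmagupta–Fibonacci identity (a² + b²)(c² + d²) = (ac − bd)² + (ad + bc)² = (ac + bd)² + (ad − bc)²:
  5 · 61 = 305: from (1² + 2²)(5² + 6²), take (1·5 − 2·6, 1·6 + 2·5) = (5 − 12, 6 + 10) = (-7, 16); dropping signs (only squares matter) gives (7, 16); check 7² + 16² = 49 + 256 = 305 ✓.
  Scale by k = 3: (3·7, 3·16) = (21, 48).
Step 4: Order so x ≤ y and verify: 21² + 48² = 441 + 2304 = 2745 = n. ✓

n = 2745 = 21² + 48² (one valid representation with x ≤ y).


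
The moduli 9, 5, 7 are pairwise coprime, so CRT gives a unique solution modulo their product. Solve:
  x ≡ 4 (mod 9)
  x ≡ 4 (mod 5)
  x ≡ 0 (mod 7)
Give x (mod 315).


Moduli 9, 5, 7 are pairwise coprime; by CRT there is a unique solution modulo M = 9 · 5 · 7 = 315.
Solve pairwise, accumulating the modulus:
  Start with x ≡ 4 (mod 9).
  Combine with x ≡ 4 (mod 5): since gcd(9, 5) = 1, we get a unique residue mod 45.
    Write x = 4 + 9·t and substitute into x ≡ 4 (mod 5): 9·t ≡ 4 − 4 = 0 (mod 5).
    Reduce coefficients mod 5: 4·t ≡ 0 (mod 5).
    The inverse of 4 mod 5 is 4 (since 4·4 = 16 = 3·5 + 1), so t ≡ 4·0 = 0 ≡ 0 (mod 5).
    Then x = 4 + 9·0 = 4, valid modulo lcm(9, 5) = 45: x ≡ 4 (mod 45).
  Combine with x ≡ 0 (mod 7): since gcd(45, 7) = 1, we get a unique residue mod 315.
    Write x = 4 + 45·t and substitute into x ≡ 0 (mod 7): 45·t ≡ 0 − 4 = -4 (mod 7).
    Reduce coefficients mod 7: 3·t ≡ 3 (mod 7).
    The inverse of 3 mod 7 is 5 (since 3·5 = 15 = 2·7 + 1), so t ≡ 5·3 = 15 ≡ 1 (mod 7).
    Then x = 4 + 45·1 = 49, valid modulo lcm(45, 7) = 315: x ≡ 49 (mod 315).
Verify: 49 mod 9 = 4 ✓, 49 mod 5 = 4 ✓, 49 mod 7 = 0 ✓.

x ≡ 49 (mod 315).


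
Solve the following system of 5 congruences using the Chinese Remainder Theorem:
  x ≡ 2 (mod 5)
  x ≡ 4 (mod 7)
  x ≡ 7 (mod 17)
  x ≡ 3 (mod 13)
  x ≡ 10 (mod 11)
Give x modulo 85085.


Product of moduli M = 5 · 7 · 17 · 13 · 11 = 85085.
Merge one congruence at a time:
  Start: x ≡ 2 (mod 5).
  Combine with x ≡ 4 (mod 7); new modulus lcm = 35.
    Write x = 2 + 5·t and substitute into x ≡ 4 (mod 7): 5·t ≡ 4 − 2 = 2 (mod 7).
    The inverse of 5 mod 7 is 3 (since 5·3 = 15 = 2·7 + 1), so t ≡ 3·2 = 6 ≡ 6 (mod 7).
    Then x = 2 + 5·6 = 32, valid modulo lcm(5, 7) = 35: x ≡ 32 (mod 35).
  Combine with x ≡ 7 (mod 17); new modulus lcm = 595.
    Write x = 32 + 35·t and substitute into x ≡ 7 (mod 17): 35·t ≡ 7 − 32 = -25 (mod 17).
    Reduce coefficients mod 17: 1·t ≡ 9 (mod 17).
    So t ≡ 9 (mod 17).
    Then x = 32 + 35·9 = 347, valid modulo lcm(35, 17) = 595: x ≡ 347 (mod 595).
  Combine with x ≡ 3 (mod 13); new modulus lcm = 7735.
    Write x = 347 + 595·t and substitute into x ≡ 3 (mod 13): 595·t ≡ 3 − 347 = -344 (mod 13).
    Reduce coefficients mod 13: 10·t ≡ 7 (mod 13).
    The inverse of 10 mod 13 is 4 (since 10·4 = 40 = 3·13 + 1), so t ≡ 4·7 = 28 ≡ 2 (mod 13).
    Then x = 347 + 595·2 = 1537, valid modulo lcm(595, 13) = 7735: x ≡ 1537 (mod 7735).
  Combine with x ≡ 10 (mod 11); new modulus lcm = 85085.
    Write x = 1537 + 7735·t and substitute into x ≡ 10 (mod 11): 7735·t ≡ 10 − 1537 = -1527 (mod 11).
    Reduce coefficients mod 11: 2·t ≡ 2 (mod 11).
    The inverse of 2 mod 11 is 6 (since 2·6 = 12 = 1·11 + 1), so t ≡ 6·2 = 12 ≡ 1 (mod 11).
    Then x = 1537 + 7735·1 = 9272, valid modulo lcm(7735, 11) = 85085: x ≡ 9272 (mod 85085).
Verify against each original: 9272 mod 5 = 2, 9272 mod 7 = 4, 9272 mod 17 = 7, 9272 mod 13 = 3, 9272 mod 11 = 10.

x ≡ 9272 (mod 85085).


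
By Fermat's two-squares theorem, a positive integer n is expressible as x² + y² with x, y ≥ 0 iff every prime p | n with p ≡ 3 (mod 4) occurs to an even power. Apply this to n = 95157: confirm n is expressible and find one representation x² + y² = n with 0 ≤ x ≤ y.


Step 1: Factor n = 95157 = 3^2 · 97 · 109.
Step 2: Check the mod-4 condition on each prime factor: 3 ≡ 3 (mod 4), exponent 2 (must be even); 97 ≡ 1 (mod 4), exponent 1; 109 ≡ 1 (mod 4), exponent 1.
All primes ≡ 3 (mod 4) appear to even exponent (or don't appear), so by the two-squares theorem n IS expressible as a sum of two squares.
Step 3: Build a representation. Group n = k² · m with k = 3 and m = 97 · 109 = 10573 (a product of primes ≡ 1 (mod 4)); a representation of m scales to one of n via (k·x)² + (k·y)² = k²(x² + y²). Each prime p ≡ 1 (mod 4) is itself a sum of two squares; find a² by testing p − a² for a perfect square:
  97: 97 − 1² = 96, 97 − 2² = 93, 97 − 3² = 88, 97 − 4² = 81 = 9² ⇒ 97 = 4² + 9².
  109: 109 − 1² = 108, 109 − 2² = 105, 109 − 3² = 100 = 10² ⇒ 109 = 3² + 10².
  Combine using the Brahmagupta–Fibonacci identity (a² + b²)(c² + d²) = (ac − bd)² + (ad + bc)² = (ac + bd)² + (ad − bc)²:
  97 · 109 = 10573: from (4² + 9²)(3² + 10²), take (4·3 − 9·10, 4·10 + 9·3) = (12 − 90, 40 + 27) = (-78, 67); dropping signs (only squares matter) gives (78, 67); check 78² + 67² = 6084 + 4489 = 10573 ✓.
  Scale by k = 3: (3·78, 3·67) = (234, 201).
Step 4: Order so x ≤ y and verify: 201² + 234² = 40401 + 54756 = 95157 = n. ✓

n = 95157 = 201² + 234² (one valid representation with x ≤ y).


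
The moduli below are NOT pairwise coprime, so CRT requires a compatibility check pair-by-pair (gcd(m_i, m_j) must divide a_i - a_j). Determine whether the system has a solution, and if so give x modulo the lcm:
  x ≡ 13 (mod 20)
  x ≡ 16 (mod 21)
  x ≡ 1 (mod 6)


Moduli 20, 21, 6 are not pairwise coprime, so CRT works modulo lcm(m_i) when all pairwise compatibility conditions hold.
Pairwise compatibility: gcd(m_i, m_j) must divide a_i - a_j for every pair.
Merge one congruence at a time:
  Start: x ≡ 13 (mod 20).
  Combine with x ≡ 16 (mod 21): gcd(20, 21) = 1; 16 - 13 = 3, which IS divisible by 1, so compatible.
    Write x = 13 + 20·t and substitute into x ≡ 16 (mod 21): 20·t ≡ 16 − 13 = 3 (mod 21).
    The inverse of 20 mod 21 is 20 (since 20·20 = 400 = 19·21 + 1), so t ≡ 20·3 = 60 ≡ 18 (mod 21).
    Then x = 13 + 20·18 = 373, valid modulo lcm(20, 21) = 420: x ≡ 373 (mod 420).
  Combine with x ≡ 1 (mod 6): gcd(420, 6) = 6; 1 - 373 = -372, which IS divisible by 6, so compatible.
    Write x = 373 + 420·t and substitute into x ≡ 1 (mod 6): 420·t ≡ 1 − 373 = -372 (mod 6).
    Divide the congruence (and modulus) by g = 6: 70·t ≡ -62 (mod 1).
    Modulo 1 every t works; take t = 0.
    Then x = 373 + 420·0 = 373, valid modulo lcm(420, 6) = 420: x ≡ 373 (mod 420).
Verify: 373 mod 20 = 13, 373 mod 21 = 16, 373 mod 6 = 1.

x ≡ 373 (mod 420).


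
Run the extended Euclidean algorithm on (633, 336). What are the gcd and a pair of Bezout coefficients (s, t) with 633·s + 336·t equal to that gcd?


Euclidean algorithm on (633, 336) — divide until remainder is 0:
  633 = 1 · 336 + 297
  336 = 1 · 297 + 39
  297 = 7 · 39 + 24
  39 = 1 · 24 + 15
  24 = 1 · 15 + 9
  15 = 1 · 9 + 6
  9 = 1 · 6 + 3
  6 = 2 · 3 + 0
gcd(633, 336) = 3.
Track Bezout coefficients alongside the remainders: start with r₀ = 633 = a·1 + b·0 (s = 1, t = 0) and r₁ = 336 = a·0 + b·1 (s = 0, t = 1); each new remainder r_{k+1} = r_{k-1} − q_k·r_k inherits s_{k+1} = s_{k-1} − q_k·s_k, t_{k+1} = t_{k-1} − q_k·t_k, so r_k = a·s_k + b·t_k at every step:
  q = 1: r = 297, s = 1 − 1·0 = 1, t = 0 − 1·1 = -1  (check: 633·1 + 336·(-1) = 297)
  q = 1: r = 39, s = 0 − 1·1 = -1, t = 1 − 1·(-1) = 2  (check: 633·(-1) + 336·2 = 39)
  q = 7: r = 24, s = 1 − 7·(-1) = 8, t = -1 − 7·2 = -15  (check: 633·8 + 336·(-15) = 24)
  q = 1: r = 15, s = -1 − 1·8 = -9, t = 2 − 1·(-15) = 17  (check: 633·(-9) + 336·17 = 15)
  q = 1: r = 9, s = 8 − 1·(-9) = 17, t = -15 − 1·17 = -32  (check: 633·17 + 336·(-32) = 9)
  q = 1: r = 6, s = -9 − 1·17 = -26, t = 17 − 1·(-32) = 49  (check: 633·(-26) + 336·49 = 6)
  q = 1: r = 3, s = 17 − 1·(-26) = 43, t = -32 − 1·49 = -81  (check: 633·43 + 336·(-81) = 3)
The row with r = 3 (the gcd) gives the Bezout coefficients s = 43, t = -81.
Result: 633 · (43) + 336 · (-81) = 3.

gcd(633, 336) = 3; s = 43, t = -81 (check: 633·43 + 336·(-81) = 3).


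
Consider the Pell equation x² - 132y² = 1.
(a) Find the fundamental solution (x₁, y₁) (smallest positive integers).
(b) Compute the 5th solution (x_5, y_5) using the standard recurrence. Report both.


Step 1: Find the fundamental solution (x₁, y₁) of x² - 132y² = 1.
  Expand √132 as a continued fraction. a₀ = ⌊√132⌋ = 11; iterate m_{k+1} = d_k·a_k − m_k, d_{k+1} = (132 − m_{k+1}²)/d_k, a_{k+1} = ⌊(a₀ + m_{k+1})/d_{k+1}⌋ (starting m₀ = 0, d₀ = 1), with convergents p_k = a_k·p_{k-1} + p_{k-2}, q_k = a_k·q_{k-1} + q_{k-2} (p₋₁ = 1, q₋₁ = 0):
  k = 0: a₀ = 11; p₀/q₀ = 11/1; p₀² − 132·q₀² = 121 − 132 = -11.
  k = 1: m = 11, d = 11, a = ⌊(11 + 11)/11⌋ = 2; p/q = (2·11 + 1)/(2·1 + 0) = 23/2; p² − 132·q² = 529 − 528 = 1.
  The first convergent with p² − 132·q² = 1 gives the fundamental solution (x₁, y₁) = (23, 2).
Step 2: Apply the recurrence (x_{n+1}, y_{n+1}) = (x₁x_n + 132y₁y_n, x₁y_n + y₁x_n) repeatedly.
  From (x_1, y_1) = (23, 2): x_2 = 23·23 + 132·2·2 = 1057; y_2 = 23·2 + 2·23 = 92.
  From (x_2, y_2) = (1057, 92): x_3 = 23·1057 + 132·2·92 = 48599; y_3 = 23·92 + 2·1057 = 4230.
  From (x_3, y_3) = (48599, 4230): x_4 = 23·48599 + 132·2·4230 = 2234497; y_4 = 23·4230 + 2·48599 = 194488.
  From (x_4, y_4) = (2234497, 194488): x_5 = 23·2234497 + 132·2·194488 = 102738263; y_5 = 23·194488 + 2·2234497 = 8942218.
Step 3: Verify x_5² - 132·y_5² = 10555150684257169 - 10555150684257168 = 1 (should be 1). ✓

(x_1, y_1) = (23, 2); (x_5, y_5) = (102738263, 8942218).
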